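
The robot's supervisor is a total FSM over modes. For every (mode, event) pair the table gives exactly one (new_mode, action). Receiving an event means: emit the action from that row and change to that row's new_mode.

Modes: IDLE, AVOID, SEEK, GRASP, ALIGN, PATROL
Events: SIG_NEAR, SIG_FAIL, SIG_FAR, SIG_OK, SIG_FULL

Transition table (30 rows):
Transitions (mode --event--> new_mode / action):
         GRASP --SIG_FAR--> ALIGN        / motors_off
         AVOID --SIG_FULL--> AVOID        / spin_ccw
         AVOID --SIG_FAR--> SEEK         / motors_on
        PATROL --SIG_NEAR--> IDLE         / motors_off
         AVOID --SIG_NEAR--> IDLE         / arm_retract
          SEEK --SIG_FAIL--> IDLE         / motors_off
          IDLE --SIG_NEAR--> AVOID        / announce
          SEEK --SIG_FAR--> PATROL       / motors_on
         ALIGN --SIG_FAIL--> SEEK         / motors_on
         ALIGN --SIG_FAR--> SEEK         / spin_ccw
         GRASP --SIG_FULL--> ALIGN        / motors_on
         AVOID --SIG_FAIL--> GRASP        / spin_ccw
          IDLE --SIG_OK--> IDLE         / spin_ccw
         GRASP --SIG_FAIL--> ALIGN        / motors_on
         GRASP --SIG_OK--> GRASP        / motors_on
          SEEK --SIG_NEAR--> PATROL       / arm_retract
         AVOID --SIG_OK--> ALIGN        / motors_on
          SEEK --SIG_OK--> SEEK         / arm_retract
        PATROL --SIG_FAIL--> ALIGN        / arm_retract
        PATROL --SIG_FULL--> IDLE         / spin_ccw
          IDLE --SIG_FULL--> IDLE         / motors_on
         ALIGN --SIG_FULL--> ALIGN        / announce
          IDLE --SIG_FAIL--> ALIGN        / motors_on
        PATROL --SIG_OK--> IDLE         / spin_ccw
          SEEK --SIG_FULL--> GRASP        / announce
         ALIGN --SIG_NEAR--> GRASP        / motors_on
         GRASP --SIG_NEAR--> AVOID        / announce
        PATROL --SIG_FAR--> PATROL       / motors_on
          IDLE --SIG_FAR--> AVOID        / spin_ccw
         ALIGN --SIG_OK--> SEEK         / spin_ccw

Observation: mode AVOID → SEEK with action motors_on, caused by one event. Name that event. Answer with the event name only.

SIG_FAR

try SIG_NEAR: (AVOID, SIG_NEAR) → (IDLE, arm_retract)
try SIG_FAIL: (AVOID, SIG_FAIL) → (GRASP, spin_ccw)
try SIG_FAR: (AVOID, SIG_FAR) → (SEEK, motors_on)  ← matches
try SIG_OK: (AVOID, SIG_OK) → (ALIGN, motors_on)
try SIG_FULL: (AVOID, SIG_FULL) → (AVOID, spin_ccw)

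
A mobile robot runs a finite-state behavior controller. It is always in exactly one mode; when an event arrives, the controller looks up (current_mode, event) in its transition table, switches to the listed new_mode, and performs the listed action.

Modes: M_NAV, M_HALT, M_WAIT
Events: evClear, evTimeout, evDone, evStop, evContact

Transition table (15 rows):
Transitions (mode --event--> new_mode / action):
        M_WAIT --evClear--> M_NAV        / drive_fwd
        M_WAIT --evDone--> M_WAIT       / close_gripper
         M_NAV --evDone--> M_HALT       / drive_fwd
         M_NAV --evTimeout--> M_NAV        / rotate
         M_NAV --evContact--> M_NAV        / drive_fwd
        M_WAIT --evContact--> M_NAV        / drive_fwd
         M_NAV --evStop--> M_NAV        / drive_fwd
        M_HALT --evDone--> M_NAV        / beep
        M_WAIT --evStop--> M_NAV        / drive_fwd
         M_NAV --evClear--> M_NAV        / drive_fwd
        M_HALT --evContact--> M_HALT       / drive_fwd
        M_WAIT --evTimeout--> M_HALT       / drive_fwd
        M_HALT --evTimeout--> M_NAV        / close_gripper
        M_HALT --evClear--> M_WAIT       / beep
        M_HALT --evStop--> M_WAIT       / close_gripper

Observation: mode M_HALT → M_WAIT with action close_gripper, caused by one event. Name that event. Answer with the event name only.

try evClear: (M_HALT, evClear) → (M_WAIT, beep)
try evTimeout: (M_HALT, evTimeout) → (M_NAV, close_gripper)
try evDone: (M_HALT, evDone) → (M_NAV, beep)
try evStop: (M_HALT, evStop) → (M_WAIT, close_gripper)  ← matches
try evContact: (M_HALT, evContact) → (M_HALT, drive_fwd)

evStop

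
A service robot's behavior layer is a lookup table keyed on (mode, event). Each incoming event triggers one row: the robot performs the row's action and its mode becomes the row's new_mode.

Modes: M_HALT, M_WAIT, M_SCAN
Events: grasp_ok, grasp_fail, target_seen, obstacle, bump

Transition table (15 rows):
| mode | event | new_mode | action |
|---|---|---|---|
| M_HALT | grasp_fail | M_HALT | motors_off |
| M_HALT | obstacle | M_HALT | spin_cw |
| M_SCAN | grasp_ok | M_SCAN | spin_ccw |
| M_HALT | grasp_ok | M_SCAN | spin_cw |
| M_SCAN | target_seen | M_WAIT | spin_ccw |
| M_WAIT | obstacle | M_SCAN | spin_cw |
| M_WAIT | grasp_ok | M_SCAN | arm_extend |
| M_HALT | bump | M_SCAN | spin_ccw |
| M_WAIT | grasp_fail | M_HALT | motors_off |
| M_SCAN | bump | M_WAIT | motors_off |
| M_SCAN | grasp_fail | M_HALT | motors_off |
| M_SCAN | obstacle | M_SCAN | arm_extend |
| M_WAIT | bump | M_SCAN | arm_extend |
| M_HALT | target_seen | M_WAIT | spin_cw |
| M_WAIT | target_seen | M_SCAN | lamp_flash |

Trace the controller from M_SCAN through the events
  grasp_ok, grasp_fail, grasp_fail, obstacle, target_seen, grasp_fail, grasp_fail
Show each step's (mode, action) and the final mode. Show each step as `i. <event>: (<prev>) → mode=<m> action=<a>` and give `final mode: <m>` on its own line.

1. grasp_ok: (M_SCAN) → mode=M_SCAN action=spin_ccw
2. grasp_fail: (M_SCAN) → mode=M_HALT action=motors_off
3. grasp_fail: (M_HALT) → mode=M_HALT action=motors_off
4. obstacle: (M_HALT) → mode=M_HALT action=spin_cw
5. target_seen: (M_HALT) → mode=M_WAIT action=spin_cw
6. grasp_fail: (M_WAIT) → mode=M_HALT action=motors_off
7. grasp_fail: (M_HALT) → mode=M_HALT action=motors_off

final mode: M_HALT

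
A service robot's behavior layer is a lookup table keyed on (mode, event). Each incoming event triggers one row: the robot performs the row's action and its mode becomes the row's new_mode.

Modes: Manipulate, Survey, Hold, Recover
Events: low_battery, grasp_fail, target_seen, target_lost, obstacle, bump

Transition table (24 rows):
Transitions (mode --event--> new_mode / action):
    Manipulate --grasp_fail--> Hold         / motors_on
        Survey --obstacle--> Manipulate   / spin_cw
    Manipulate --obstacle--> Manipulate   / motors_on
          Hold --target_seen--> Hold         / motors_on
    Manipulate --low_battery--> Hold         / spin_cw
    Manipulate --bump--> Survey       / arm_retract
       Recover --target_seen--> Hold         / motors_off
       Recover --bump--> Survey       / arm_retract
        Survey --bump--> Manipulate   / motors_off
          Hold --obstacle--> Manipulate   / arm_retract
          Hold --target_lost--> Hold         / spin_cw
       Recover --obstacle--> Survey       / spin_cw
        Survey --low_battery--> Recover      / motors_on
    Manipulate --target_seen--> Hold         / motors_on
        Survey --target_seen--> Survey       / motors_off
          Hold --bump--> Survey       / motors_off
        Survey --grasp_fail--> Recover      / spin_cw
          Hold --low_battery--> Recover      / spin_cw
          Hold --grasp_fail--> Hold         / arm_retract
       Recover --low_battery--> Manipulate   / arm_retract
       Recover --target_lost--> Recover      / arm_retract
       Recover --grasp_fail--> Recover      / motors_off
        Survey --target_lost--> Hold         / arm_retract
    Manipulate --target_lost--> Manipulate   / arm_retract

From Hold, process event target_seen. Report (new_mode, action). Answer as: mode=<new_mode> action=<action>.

current mode = Hold; filter table to that mode:
  (Hold, target_seen) → (Hold, motors_on)  ← event matches
  (Hold, obstacle) → (Manipulate, arm_retract)
  (Hold, target_lost) → (Hold, spin_cw)
  (Hold, bump) → (Survey, motors_off)
  (Hold, low_battery) → (Recover, spin_cw)
  (Hold, grasp_fail) → (Hold, arm_retract)
event = target_seen selects (Hold, motors_on)

mode=Hold action=motors_on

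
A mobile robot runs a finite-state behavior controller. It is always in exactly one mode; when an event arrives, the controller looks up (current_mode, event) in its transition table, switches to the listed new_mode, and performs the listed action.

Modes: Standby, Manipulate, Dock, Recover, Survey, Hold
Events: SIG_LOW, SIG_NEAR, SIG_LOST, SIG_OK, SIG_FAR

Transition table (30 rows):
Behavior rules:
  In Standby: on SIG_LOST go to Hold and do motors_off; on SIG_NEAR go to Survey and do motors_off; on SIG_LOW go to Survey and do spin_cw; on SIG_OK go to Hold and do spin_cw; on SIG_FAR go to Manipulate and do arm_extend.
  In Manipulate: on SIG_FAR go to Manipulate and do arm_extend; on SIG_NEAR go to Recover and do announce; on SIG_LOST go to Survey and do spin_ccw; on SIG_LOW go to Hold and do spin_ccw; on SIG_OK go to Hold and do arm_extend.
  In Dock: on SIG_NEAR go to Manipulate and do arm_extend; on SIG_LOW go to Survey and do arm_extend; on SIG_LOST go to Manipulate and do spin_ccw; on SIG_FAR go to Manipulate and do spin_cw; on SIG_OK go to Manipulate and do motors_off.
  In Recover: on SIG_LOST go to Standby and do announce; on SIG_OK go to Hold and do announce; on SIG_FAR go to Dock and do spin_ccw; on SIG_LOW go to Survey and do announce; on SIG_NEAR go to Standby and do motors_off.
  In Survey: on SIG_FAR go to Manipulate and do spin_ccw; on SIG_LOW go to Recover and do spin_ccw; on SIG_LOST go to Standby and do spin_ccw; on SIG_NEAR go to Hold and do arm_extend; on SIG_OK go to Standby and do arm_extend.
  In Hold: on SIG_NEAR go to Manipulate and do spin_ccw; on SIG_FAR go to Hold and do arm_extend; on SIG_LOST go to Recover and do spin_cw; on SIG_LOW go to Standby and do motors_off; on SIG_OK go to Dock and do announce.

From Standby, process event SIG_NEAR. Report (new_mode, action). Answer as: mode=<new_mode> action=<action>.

current mode = Standby; filter table to that mode:
  (Standby, SIG_LOST) → (Hold, motors_off)
  (Standby, SIG_NEAR) → (Survey, motors_off)  ← event matches
  (Standby, SIG_LOW) → (Survey, spin_cw)
  (Standby, SIG_OK) → (Hold, spin_cw)
  (Standby, SIG_FAR) → (Manipulate, arm_extend)
event = SIG_NEAR selects (Survey, motors_off)

mode=Survey action=motors_off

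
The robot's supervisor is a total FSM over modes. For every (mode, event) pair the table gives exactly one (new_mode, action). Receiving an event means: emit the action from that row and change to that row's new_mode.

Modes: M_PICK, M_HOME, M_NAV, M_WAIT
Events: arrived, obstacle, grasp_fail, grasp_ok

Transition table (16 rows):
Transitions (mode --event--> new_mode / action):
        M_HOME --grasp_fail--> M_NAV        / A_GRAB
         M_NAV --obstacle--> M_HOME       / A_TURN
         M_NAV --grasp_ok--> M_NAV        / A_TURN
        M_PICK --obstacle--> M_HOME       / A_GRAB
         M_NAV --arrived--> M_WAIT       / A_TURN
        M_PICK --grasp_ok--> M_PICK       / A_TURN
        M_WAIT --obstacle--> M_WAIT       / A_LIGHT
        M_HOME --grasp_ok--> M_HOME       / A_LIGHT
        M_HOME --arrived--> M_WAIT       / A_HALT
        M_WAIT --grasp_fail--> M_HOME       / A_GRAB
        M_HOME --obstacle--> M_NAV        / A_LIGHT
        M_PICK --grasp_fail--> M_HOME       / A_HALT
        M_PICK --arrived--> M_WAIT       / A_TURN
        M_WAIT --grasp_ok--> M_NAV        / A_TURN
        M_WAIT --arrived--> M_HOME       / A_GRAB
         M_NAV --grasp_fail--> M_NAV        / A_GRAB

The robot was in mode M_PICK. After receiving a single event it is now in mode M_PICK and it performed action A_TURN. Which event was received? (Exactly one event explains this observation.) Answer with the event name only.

grasp_ok

try arrived: (M_PICK, arrived) → (M_WAIT, A_TURN)
try obstacle: (M_PICK, obstacle) → (M_HOME, A_GRAB)
try grasp_fail: (M_PICK, grasp_fail) → (M_HOME, A_HALT)
try grasp_ok: (M_PICK, grasp_ok) → (M_PICK, A_TURN)  ← matches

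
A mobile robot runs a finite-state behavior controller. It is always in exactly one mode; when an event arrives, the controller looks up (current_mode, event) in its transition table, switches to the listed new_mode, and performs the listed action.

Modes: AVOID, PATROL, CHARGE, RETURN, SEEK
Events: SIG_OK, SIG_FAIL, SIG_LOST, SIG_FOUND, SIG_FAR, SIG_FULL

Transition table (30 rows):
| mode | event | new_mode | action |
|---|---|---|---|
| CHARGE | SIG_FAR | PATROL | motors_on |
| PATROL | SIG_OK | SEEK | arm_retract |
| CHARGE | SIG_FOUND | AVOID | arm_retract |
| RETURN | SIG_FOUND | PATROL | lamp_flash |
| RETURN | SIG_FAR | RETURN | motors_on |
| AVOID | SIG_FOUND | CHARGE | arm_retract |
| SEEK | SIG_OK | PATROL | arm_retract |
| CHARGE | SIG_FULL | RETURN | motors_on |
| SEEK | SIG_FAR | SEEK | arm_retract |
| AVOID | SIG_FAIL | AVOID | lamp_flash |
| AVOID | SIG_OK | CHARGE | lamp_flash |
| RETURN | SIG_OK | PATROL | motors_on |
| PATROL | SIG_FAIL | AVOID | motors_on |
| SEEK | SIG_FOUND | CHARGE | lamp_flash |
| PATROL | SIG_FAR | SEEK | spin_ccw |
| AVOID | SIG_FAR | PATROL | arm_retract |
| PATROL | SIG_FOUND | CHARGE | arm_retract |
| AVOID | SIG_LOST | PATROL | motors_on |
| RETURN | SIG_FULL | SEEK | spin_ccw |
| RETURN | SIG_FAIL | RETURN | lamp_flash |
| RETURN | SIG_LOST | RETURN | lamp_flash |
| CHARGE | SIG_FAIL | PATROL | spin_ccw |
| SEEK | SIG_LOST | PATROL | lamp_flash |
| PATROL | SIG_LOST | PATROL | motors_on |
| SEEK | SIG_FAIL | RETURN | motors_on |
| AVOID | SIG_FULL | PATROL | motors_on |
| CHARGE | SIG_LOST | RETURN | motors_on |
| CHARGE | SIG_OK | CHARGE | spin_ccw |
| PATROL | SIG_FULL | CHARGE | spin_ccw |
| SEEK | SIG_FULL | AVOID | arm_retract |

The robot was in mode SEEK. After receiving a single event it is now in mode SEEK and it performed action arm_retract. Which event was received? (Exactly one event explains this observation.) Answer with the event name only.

SIG_FAR

try SIG_OK: (SEEK, SIG_OK) → (PATROL, arm_retract)
try SIG_FAIL: (SEEK, SIG_FAIL) → (RETURN, motors_on)
try SIG_LOST: (SEEK, SIG_LOST) → (PATROL, lamp_flash)
try SIG_FOUND: (SEEK, SIG_FOUND) → (CHARGE, lamp_flash)
try SIG_FAR: (SEEK, SIG_FAR) → (SEEK, arm_retract)  ← matches
try SIG_FULL: (SEEK, SIG_FULL) → (AVOID, arm_retract)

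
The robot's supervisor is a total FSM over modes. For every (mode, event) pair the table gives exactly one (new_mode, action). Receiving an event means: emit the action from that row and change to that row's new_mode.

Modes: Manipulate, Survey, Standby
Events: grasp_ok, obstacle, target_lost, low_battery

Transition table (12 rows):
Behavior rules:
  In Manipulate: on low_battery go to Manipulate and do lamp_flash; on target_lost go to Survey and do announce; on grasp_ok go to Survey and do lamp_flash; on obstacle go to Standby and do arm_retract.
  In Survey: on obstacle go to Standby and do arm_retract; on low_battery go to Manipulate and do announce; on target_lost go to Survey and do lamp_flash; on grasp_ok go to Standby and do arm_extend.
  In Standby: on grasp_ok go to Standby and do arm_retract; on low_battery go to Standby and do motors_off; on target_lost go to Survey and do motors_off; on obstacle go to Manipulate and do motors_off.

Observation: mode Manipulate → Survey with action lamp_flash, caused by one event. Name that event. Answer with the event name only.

grasp_ok

try grasp_ok: (Manipulate, grasp_ok) → (Survey, lamp_flash)  ← matches
try obstacle: (Manipulate, obstacle) → (Standby, arm_retract)
try target_lost: (Manipulate, target_lost) → (Survey, announce)
try low_battery: (Manipulate, low_battery) → (Manipulate, lamp_flash)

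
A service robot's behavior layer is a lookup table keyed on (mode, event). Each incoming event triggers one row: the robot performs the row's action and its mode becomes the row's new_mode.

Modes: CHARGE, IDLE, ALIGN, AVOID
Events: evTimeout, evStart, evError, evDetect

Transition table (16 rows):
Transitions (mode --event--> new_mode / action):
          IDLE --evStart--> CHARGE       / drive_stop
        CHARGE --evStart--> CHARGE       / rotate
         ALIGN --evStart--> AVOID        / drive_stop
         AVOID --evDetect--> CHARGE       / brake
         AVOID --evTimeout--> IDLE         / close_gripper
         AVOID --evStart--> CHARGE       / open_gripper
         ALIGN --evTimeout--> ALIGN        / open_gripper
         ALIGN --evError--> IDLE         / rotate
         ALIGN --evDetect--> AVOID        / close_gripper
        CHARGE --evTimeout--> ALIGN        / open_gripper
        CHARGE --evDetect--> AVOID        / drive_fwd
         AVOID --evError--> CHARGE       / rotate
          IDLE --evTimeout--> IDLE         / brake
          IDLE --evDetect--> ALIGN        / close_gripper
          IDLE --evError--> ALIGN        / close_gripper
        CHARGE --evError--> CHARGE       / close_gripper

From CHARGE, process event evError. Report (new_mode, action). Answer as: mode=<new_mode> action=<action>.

current mode = CHARGE; filter table to that mode:
  (CHARGE, evStart) → (CHARGE, rotate)
  (CHARGE, evTimeout) → (ALIGN, open_gripper)
  (CHARGE, evDetect) → (AVOID, drive_fwd)
  (CHARGE, evError) → (CHARGE, close_gripper)  ← event matches
event = evError selects (CHARGE, close_gripper)

mode=CHARGE action=close_gripper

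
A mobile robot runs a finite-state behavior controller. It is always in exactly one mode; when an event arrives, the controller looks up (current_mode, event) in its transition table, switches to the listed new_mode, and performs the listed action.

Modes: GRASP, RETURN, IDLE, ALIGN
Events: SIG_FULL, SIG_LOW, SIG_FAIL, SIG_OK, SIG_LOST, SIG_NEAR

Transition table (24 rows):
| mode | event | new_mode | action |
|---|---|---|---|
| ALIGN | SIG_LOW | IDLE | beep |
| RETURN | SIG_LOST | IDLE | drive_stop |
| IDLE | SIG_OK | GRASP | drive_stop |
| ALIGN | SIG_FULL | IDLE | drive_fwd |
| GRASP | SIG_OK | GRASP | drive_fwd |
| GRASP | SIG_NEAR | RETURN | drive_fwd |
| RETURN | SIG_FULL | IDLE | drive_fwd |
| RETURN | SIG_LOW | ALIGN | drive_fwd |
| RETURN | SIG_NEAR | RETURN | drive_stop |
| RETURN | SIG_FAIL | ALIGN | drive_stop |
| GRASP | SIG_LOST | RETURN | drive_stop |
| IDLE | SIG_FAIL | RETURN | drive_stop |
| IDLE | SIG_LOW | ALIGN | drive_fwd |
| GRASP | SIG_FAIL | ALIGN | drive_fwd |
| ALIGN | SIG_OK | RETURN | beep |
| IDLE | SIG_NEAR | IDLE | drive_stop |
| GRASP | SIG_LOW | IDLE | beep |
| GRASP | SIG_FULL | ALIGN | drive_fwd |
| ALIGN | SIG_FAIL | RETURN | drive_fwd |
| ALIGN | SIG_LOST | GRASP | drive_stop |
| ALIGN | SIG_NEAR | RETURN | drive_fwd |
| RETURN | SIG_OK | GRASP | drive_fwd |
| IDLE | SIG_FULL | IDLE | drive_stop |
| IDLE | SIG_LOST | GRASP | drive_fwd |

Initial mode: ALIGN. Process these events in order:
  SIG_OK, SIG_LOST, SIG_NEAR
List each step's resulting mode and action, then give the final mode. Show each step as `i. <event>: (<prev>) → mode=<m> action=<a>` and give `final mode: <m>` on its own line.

1. SIG_OK: (ALIGN) → mode=RETURN action=beep
2. SIG_LOST: (RETURN) → mode=IDLE action=drive_stop
3. SIG_NEAR: (IDLE) → mode=IDLE action=drive_stop

final mode: IDLE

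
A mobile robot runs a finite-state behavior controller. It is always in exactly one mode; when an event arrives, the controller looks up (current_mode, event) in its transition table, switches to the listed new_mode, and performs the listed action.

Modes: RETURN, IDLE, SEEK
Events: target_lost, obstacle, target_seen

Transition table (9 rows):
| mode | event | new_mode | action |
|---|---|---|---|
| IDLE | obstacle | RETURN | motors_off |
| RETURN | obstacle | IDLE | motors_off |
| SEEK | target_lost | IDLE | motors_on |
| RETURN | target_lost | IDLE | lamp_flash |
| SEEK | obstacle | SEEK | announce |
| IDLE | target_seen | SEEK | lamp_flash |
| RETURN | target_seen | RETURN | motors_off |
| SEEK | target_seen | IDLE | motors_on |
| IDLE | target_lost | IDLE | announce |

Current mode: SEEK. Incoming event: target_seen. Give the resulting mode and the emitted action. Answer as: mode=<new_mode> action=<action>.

current mode = SEEK; filter table to that mode:
  (SEEK, target_lost) → (IDLE, motors_on)
  (SEEK, obstacle) → (SEEK, announce)
  (SEEK, target_seen) → (IDLE, motors_on)  ← event matches
event = target_seen selects (IDLE, motors_on)

mode=IDLE action=motors_on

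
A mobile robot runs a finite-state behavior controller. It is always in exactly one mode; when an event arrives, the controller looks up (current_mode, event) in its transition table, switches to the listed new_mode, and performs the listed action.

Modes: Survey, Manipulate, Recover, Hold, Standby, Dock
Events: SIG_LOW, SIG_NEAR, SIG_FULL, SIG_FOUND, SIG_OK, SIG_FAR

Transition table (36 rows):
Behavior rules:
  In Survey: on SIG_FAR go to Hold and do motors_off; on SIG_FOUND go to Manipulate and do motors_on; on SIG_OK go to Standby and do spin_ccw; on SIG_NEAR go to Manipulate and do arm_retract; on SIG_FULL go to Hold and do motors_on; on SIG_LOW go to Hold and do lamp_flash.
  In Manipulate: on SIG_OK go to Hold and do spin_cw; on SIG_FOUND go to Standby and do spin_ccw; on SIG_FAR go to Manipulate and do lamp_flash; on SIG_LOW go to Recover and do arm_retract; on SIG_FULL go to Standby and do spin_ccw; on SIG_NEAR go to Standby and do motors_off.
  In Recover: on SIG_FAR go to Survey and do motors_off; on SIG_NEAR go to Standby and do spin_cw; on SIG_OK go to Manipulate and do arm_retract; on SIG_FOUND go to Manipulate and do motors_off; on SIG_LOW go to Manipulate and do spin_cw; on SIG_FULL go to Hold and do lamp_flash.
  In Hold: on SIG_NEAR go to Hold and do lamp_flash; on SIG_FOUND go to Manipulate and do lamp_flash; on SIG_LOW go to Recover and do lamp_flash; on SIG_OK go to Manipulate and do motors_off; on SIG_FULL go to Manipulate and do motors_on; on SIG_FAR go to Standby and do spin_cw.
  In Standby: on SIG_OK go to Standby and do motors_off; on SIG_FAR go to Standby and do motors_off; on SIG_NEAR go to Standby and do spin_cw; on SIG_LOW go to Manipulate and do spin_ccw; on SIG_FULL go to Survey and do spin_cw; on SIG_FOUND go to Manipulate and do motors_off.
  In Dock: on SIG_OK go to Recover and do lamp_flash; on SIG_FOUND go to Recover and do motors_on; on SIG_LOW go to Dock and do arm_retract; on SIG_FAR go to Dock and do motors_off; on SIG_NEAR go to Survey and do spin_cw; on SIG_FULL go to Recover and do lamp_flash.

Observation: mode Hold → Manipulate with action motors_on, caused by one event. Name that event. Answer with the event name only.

SIG_FULL

try SIG_LOW: (Hold, SIG_LOW) → (Recover, lamp_flash)
try SIG_NEAR: (Hold, SIG_NEAR) → (Hold, lamp_flash)
try SIG_FULL: (Hold, SIG_FULL) → (Manipulate, motors_on)  ← matches
try SIG_FOUND: (Hold, SIG_FOUND) → (Manipulate, lamp_flash)
try SIG_OK: (Hold, SIG_OK) → (Manipulate, motors_off)
try SIG_FAR: (Hold, SIG_FAR) → (Standby, spin_cw)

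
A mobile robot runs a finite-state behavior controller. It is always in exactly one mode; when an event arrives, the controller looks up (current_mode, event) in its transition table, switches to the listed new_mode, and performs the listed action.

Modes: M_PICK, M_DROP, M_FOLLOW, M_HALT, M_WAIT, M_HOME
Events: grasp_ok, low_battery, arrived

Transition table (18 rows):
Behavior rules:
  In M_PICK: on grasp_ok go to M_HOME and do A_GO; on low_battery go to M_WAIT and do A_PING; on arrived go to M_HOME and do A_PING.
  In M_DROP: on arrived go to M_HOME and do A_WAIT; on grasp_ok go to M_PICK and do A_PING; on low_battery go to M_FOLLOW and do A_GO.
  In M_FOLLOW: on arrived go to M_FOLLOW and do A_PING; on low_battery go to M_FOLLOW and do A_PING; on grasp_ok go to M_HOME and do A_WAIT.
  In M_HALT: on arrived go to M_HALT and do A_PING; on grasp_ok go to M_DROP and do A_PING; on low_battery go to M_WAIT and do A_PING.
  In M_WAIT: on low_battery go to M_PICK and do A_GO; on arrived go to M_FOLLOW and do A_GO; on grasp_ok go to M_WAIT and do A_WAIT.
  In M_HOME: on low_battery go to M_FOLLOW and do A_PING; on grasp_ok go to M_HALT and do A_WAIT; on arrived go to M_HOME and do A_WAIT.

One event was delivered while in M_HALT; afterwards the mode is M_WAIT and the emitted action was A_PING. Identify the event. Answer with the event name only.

try grasp_ok: (M_HALT, grasp_ok) → (M_DROP, A_PING)
try low_battery: (M_HALT, low_battery) → (M_WAIT, A_PING)  ← matches
try arrived: (M_HALT, arrived) → (M_HALT, A_PING)

low_battery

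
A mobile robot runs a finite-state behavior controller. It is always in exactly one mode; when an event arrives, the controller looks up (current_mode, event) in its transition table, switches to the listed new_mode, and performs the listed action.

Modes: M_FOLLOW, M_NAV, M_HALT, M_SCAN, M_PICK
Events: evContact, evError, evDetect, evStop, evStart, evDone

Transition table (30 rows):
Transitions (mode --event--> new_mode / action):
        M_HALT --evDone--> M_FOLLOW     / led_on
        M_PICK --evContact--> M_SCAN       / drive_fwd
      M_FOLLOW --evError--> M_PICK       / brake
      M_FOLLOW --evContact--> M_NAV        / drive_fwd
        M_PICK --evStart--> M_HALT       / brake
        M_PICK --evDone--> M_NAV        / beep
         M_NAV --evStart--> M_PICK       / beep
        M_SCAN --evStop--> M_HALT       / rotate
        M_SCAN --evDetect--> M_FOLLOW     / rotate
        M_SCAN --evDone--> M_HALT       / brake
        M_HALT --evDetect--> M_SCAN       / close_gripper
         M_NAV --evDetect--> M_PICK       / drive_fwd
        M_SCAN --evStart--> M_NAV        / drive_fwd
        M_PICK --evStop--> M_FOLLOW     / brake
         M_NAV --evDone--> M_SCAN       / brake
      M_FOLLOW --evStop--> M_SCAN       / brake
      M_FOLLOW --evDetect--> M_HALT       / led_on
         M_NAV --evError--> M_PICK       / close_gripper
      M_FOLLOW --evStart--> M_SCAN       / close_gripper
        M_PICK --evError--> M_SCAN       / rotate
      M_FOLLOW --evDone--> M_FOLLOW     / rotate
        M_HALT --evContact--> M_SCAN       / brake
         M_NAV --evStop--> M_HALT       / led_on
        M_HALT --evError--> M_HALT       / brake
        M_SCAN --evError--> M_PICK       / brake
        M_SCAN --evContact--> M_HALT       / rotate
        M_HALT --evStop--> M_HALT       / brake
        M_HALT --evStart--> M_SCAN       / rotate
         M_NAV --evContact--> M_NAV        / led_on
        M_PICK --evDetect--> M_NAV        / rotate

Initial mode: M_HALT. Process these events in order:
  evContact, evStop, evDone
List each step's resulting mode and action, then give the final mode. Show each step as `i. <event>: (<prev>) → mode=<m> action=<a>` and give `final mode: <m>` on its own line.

final mode: M_FOLLOW

1. evContact: (M_HALT) → mode=M_SCAN action=brake
2. evStop: (M_SCAN) → mode=M_HALT action=rotate
3. evDone: (M_HALT) → mode=M_FOLLOW action=led_on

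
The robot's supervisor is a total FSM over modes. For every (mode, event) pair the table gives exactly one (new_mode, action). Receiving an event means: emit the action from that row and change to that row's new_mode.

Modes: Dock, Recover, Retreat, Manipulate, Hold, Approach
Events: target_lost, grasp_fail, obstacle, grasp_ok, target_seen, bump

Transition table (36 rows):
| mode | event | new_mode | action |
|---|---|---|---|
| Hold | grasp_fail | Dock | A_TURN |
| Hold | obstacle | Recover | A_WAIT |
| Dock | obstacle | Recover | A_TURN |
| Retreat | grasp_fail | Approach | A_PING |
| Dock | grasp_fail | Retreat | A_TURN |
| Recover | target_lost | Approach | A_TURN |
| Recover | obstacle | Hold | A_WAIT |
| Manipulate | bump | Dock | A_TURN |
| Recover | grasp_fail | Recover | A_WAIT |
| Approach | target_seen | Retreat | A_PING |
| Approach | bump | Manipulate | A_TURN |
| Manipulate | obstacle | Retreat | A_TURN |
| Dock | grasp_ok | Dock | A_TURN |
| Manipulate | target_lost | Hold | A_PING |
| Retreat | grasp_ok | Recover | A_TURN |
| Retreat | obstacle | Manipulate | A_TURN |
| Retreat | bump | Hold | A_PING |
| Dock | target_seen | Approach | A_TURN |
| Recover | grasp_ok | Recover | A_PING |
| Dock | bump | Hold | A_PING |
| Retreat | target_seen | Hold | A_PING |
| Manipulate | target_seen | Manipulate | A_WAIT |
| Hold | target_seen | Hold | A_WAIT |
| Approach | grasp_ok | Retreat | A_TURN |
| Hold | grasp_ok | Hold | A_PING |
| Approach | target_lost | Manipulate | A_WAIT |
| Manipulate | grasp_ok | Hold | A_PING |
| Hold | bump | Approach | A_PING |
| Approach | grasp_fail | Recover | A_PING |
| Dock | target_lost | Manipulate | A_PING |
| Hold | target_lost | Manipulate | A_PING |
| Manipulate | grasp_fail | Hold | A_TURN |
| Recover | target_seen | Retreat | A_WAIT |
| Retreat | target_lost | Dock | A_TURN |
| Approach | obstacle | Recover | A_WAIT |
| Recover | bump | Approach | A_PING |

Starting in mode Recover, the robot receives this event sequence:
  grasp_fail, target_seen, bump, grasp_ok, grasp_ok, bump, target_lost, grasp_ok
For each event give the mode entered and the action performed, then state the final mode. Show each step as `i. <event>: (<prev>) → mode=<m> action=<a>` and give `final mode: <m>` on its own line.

final mode: Hold

1. grasp_fail: (Recover) → mode=Recover action=A_WAIT
2. target_seen: (Recover) → mode=Retreat action=A_WAIT
3. bump: (Retreat) → mode=Hold action=A_PING
4. grasp_ok: (Hold) → mode=Hold action=A_PING
5. grasp_ok: (Hold) → mode=Hold action=A_PING
6. bump: (Hold) → mode=Approach action=A_PING
7. target_lost: (Approach) → mode=Manipulate action=A_WAIT
8. grasp_ok: (Manipulate) → mode=Hold action=A_PING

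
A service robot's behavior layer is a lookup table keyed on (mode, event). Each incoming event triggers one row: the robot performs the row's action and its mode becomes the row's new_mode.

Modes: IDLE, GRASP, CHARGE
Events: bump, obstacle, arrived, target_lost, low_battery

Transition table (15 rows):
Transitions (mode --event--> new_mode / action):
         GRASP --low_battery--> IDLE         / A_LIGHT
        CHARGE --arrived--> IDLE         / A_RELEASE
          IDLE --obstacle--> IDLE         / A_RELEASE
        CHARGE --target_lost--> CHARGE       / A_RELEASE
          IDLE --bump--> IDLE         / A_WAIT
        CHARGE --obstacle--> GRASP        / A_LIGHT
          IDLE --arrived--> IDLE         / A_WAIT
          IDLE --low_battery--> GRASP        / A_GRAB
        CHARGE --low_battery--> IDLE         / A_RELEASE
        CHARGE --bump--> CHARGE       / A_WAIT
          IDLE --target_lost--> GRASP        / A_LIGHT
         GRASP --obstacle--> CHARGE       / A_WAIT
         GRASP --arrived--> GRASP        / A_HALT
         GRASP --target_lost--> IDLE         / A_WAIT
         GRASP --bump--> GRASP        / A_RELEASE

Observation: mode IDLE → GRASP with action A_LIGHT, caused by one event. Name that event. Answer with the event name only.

target_lost

try bump: (IDLE, bump) → (IDLE, A_WAIT)
try obstacle: (IDLE, obstacle) → (IDLE, A_RELEASE)
try arrived: (IDLE, arrived) → (IDLE, A_WAIT)
try target_lost: (IDLE, target_lost) → (GRASP, A_LIGHT)  ← matches
try low_battery: (IDLE, low_battery) → (GRASP, A_GRAB)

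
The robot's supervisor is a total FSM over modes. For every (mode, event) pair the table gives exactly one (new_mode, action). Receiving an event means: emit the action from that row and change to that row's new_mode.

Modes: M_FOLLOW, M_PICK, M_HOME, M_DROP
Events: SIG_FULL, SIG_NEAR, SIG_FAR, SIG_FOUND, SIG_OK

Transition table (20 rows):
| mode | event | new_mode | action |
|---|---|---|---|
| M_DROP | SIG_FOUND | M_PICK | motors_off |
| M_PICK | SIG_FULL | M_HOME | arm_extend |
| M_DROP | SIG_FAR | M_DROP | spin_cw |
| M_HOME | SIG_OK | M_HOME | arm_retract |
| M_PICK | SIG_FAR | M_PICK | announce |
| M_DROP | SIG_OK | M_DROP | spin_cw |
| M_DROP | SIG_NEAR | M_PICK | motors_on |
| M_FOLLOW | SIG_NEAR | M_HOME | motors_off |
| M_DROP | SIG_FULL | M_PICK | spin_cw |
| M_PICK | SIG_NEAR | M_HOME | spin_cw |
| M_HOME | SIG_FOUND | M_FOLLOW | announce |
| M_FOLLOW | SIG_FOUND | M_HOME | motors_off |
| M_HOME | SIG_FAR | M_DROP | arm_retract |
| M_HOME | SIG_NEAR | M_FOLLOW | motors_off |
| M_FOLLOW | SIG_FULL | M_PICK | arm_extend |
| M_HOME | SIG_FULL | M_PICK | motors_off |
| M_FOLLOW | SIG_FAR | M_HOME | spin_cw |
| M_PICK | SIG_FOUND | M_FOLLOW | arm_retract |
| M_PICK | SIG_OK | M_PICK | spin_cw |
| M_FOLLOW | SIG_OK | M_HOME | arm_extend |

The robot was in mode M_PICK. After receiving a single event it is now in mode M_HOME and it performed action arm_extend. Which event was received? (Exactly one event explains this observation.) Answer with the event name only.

try SIG_FULL: (M_PICK, SIG_FULL) → (M_HOME, arm_extend)  ← matches
try SIG_NEAR: (M_PICK, SIG_NEAR) → (M_HOME, spin_cw)
try SIG_FAR: (M_PICK, SIG_FAR) → (M_PICK, announce)
try SIG_FOUND: (M_PICK, SIG_FOUND) → (M_FOLLOW, arm_retract)
try SIG_OK: (M_PICK, SIG_OK) → (M_PICK, spin_cw)

SIG_FULL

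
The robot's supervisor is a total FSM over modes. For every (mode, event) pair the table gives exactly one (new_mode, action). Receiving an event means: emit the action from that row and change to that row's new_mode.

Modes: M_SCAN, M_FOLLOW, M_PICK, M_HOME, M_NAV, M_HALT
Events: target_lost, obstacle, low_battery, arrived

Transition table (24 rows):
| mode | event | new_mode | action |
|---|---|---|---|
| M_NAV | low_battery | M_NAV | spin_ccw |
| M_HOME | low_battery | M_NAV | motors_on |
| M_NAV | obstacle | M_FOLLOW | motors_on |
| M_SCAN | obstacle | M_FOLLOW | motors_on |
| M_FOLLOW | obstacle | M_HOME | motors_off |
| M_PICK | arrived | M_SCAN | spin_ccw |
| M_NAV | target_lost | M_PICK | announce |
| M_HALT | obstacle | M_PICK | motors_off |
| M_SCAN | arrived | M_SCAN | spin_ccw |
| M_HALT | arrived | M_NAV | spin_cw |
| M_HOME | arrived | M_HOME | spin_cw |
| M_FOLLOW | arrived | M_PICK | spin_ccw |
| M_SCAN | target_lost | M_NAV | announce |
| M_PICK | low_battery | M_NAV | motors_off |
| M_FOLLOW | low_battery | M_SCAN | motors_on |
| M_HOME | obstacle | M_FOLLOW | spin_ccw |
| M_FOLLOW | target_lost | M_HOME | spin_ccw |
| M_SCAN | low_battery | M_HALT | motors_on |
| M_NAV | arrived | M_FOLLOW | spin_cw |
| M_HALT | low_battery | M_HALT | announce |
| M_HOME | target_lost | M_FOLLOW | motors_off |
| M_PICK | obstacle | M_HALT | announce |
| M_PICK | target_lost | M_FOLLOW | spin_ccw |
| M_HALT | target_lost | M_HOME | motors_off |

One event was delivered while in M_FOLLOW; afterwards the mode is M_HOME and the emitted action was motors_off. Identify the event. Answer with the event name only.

obstacle

try target_lost: (M_FOLLOW, target_lost) → (M_HOME, spin_ccw)
try obstacle: (M_FOLLOW, obstacle) → (M_HOME, motors_off)  ← matches
try low_battery: (M_FOLLOW, low_battery) → (M_SCAN, motors_on)
try arrived: (M_FOLLOW, arrived) → (M_PICK, spin_ccw)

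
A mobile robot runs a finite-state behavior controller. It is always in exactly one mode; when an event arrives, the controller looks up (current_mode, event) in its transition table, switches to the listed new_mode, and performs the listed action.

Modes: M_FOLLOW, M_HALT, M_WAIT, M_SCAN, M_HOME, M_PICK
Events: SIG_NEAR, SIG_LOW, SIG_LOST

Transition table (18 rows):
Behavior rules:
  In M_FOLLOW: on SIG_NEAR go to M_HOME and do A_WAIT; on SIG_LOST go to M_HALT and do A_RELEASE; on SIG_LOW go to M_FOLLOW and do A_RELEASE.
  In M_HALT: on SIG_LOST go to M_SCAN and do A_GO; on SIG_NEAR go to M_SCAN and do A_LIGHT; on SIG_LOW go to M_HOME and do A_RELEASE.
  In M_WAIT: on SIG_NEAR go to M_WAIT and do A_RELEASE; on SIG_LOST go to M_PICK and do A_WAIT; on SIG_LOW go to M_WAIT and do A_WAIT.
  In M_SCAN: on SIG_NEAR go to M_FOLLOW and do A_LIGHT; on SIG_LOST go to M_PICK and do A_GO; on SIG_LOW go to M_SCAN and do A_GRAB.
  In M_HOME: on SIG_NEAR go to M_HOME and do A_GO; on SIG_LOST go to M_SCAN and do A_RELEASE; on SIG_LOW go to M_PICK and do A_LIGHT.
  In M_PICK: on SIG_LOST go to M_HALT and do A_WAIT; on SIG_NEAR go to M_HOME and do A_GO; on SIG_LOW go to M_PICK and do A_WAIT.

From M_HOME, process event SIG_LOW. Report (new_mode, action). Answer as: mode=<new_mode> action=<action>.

mode=M_PICK action=A_LIGHT

current mode = M_HOME; filter table to that mode:
  (M_HOME, SIG_NEAR) → (M_HOME, A_GO)
  (M_HOME, SIG_LOST) → (M_SCAN, A_RELEASE)
  (M_HOME, SIG_LOW) → (M_PICK, A_LIGHT)  ← event matches
event = SIG_LOW selects (M_PICK, A_LIGHT)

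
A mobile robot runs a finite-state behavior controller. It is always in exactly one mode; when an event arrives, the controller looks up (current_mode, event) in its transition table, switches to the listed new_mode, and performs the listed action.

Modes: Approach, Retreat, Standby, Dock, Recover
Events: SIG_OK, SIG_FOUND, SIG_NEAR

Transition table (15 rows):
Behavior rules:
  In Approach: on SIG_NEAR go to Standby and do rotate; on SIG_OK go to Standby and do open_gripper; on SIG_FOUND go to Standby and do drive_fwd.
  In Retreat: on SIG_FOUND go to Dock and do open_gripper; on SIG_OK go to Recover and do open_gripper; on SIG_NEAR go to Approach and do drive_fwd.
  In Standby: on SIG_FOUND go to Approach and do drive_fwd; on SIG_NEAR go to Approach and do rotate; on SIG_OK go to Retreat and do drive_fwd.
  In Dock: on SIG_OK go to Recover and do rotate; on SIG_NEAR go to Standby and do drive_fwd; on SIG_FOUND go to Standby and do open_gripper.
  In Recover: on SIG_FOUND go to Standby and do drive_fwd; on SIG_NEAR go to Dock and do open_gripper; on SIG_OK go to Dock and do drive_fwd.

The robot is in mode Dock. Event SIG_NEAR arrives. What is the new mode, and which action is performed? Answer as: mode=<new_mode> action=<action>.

current mode = Dock; filter table to that mode:
  (Dock, SIG_OK) → (Recover, rotate)
  (Dock, SIG_NEAR) → (Standby, drive_fwd)  ← event matches
  (Dock, SIG_FOUND) → (Standby, open_gripper)
event = SIG_NEAR selects (Standby, drive_fwd)

mode=Standby action=drive_fwd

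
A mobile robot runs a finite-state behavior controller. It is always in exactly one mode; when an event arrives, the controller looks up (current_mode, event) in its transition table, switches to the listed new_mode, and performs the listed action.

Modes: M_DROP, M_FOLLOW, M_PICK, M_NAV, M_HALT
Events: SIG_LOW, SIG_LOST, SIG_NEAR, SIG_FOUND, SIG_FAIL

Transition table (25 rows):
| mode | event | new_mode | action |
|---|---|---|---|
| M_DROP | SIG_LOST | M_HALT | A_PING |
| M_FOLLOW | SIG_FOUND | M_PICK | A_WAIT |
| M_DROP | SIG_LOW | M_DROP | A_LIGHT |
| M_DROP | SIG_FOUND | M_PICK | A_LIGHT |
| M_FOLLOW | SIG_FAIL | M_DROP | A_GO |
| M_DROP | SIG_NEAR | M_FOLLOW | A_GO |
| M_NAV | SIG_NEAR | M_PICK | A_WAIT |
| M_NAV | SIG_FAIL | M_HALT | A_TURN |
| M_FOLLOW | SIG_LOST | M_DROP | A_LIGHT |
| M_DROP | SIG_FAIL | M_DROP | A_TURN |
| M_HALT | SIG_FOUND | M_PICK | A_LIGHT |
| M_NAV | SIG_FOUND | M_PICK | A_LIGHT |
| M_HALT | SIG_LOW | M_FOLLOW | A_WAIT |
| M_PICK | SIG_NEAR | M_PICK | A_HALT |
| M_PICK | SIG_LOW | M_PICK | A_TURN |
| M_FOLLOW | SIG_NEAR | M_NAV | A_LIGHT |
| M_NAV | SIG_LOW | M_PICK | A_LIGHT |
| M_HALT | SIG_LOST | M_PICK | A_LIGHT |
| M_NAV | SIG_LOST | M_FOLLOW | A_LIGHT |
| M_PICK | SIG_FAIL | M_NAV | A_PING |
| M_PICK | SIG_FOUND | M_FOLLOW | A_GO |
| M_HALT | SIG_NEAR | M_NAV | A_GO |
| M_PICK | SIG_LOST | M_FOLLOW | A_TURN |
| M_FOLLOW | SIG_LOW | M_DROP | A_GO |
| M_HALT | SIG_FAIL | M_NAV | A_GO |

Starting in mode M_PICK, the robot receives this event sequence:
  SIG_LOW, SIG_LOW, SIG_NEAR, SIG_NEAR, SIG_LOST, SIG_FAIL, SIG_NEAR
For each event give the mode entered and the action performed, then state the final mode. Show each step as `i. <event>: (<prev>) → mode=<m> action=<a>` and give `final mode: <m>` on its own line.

final mode: M_FOLLOW

1. SIG_LOW: (M_PICK) → mode=M_PICK action=A_TURN
2. SIG_LOW: (M_PICK) → mode=M_PICK action=A_TURN
3. SIG_NEAR: (M_PICK) → mode=M_PICK action=A_HALT
4. SIG_NEAR: (M_PICK) → mode=M_PICK action=A_HALT
5. SIG_LOST: (M_PICK) → mode=M_FOLLOW action=A_TURN
6. SIG_FAIL: (M_FOLLOW) → mode=M_DROP action=A_GO
7. SIG_NEAR: (M_DROP) → mode=M_FOLLOW action=A_GO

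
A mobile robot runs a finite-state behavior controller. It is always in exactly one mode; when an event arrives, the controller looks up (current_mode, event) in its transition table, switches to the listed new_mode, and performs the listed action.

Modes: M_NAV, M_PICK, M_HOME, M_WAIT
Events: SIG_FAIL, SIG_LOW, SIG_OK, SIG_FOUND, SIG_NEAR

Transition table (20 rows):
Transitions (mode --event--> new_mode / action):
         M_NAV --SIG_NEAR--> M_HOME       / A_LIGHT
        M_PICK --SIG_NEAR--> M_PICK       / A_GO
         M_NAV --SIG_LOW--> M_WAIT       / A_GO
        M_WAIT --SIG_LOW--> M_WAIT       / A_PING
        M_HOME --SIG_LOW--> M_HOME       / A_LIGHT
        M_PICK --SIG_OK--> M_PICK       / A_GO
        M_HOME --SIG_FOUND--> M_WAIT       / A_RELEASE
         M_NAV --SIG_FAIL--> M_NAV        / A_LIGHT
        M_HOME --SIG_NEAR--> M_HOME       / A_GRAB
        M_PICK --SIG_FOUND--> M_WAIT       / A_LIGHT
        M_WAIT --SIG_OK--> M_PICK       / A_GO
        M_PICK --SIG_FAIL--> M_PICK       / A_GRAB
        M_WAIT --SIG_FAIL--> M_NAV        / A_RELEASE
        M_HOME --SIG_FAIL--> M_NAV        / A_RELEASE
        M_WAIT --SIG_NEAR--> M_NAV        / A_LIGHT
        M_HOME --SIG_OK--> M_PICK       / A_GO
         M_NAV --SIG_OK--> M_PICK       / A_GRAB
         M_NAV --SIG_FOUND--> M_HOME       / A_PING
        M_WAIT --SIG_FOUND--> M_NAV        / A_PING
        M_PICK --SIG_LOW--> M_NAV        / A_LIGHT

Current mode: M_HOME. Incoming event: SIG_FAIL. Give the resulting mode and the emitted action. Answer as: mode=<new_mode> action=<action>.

mode=M_NAV action=A_RELEASE

current mode = M_HOME; filter table to that mode:
  (M_HOME, SIG_LOW) → (M_HOME, A_LIGHT)
  (M_HOME, SIG_FOUND) → (M_WAIT, A_RELEASE)
  (M_HOME, SIG_NEAR) → (M_HOME, A_GRAB)
  (M_HOME, SIG_FAIL) → (M_NAV, A_RELEASE)  ← event matches
  (M_HOME, SIG_OK) → (M_PICK, A_GO)
event = SIG_FAIL selects (M_NAV, A_RELEASE)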